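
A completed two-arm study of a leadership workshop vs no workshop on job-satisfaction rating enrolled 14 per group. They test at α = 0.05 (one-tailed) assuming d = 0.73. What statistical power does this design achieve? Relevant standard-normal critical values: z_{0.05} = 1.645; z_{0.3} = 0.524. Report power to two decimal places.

power ≈ 0.61

For two equal groups, power = Φ(d·√(n/2) − z_{α}).
d·√(n/2) = 0.73 × √(14/2) = 0.73 × 2.646 = 1.931.
z_β = 1.931 − 1.645 = 0.286.
Power = Φ(0.286) = 0.613.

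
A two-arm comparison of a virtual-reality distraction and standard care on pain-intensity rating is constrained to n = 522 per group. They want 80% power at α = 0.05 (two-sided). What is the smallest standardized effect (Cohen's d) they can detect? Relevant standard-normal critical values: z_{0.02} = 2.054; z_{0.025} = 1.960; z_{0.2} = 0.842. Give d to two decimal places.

d_min ≈ 0.17

For two independent groups of n = 522 each: d_min = (z_{α/2} + z_β)·√(2/n).
z-sum = 1.960 + 0.842 = 2.802.
d_min = 2.802 × √(2/522) = 2.802 × 0.0619 = 0.173.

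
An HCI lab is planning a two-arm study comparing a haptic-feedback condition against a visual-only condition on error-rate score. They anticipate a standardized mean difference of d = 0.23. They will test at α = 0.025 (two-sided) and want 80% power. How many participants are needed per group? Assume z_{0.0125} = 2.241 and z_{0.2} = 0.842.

For two independent groups with equal n: n = 2·((z_{α/2} + z_β) / d)².
z_{α/2} + z_β = 2.241 + 0.842 = 3.083.
n = 2 × (3.083 / 0.23)² = 2 × 13.404² = 2 × 179.68 = 359.4.
Round up to the next whole participant.

n = 360 per group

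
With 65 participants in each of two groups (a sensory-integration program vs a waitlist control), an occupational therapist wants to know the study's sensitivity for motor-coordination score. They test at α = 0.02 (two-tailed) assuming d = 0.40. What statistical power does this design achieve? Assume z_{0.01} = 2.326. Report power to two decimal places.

For two equal groups, power = Φ(d·√(n/2) − z_{α/2}).
d·√(n/2) = 0.40 × √(65/2) = 0.40 × 5.701 = 2.280.
z_β = 2.280 − 2.326 = -0.046.
Power = Φ(-0.046) = 0.482.

power ≈ 0.48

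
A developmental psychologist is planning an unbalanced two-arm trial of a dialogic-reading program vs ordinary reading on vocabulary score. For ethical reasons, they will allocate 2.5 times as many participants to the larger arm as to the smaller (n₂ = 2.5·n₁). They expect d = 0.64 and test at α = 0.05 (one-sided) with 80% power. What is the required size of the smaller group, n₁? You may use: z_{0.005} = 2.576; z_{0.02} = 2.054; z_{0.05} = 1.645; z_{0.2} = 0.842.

n₁ = 22

With allocation ratio k = n₂/n₁ = 2.5, Var(x̄₁−x̄₂) = σ²(1/n₁ + 1/(k·n₁)) = σ²·(k+1)/(k·n₁).
So n₁ = (1 + 1/k)·((z_{α} + z_β)/d)² = 1.400 × (2.487/0.64)².
n₁ = 1.400 × 15.10 = 21.1.
Round up: n₁ = 22, giving n₂ = 2.5 × 22 = 55.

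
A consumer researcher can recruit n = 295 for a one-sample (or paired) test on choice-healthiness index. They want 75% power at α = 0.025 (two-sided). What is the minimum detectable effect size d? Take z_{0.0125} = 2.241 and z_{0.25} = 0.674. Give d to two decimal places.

For a single sample (or paired design) of n = 295: d_min = (z_{α/2} + z_β)/√n.
z-sum = 2.241 + 0.674 = 2.915.
d_min = 2.915 / √295 = 2.915 / 17.176 = 0.170.

d_min ≈ 0.17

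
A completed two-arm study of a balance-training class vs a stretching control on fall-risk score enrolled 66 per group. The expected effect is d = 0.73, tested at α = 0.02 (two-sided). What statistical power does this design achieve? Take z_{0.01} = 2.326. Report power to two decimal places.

power ≈ 0.97

For two equal groups, power = Φ(d·√(n/2) − z_{α/2}).
d·√(n/2) = 0.73 × √(66/2) = 0.73 × 5.745 = 4.194.
z_β = 4.194 − 2.326 = 1.868.
Power = Φ(1.868) = 0.969.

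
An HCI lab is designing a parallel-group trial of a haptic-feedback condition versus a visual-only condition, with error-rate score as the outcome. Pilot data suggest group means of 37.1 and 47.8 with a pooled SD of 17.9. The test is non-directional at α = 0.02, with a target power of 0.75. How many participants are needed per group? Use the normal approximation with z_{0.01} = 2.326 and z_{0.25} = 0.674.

Cohen's d = |M₁ − M₂| / SD_pooled = |37.1 − 47.8| / 17.9 = 10.7 / 17.9 = 0.598.
For two independent groups with equal n: n = 2·((z_{α/2} + z_β) / d)².
z_{α/2} + z_β = 2.326 + 0.674 = 3.000.
n = 2 × (3.000 / 0.598)² = 2 × 5.017² = 2 × 25.17 = 50.3.
Round up to the next whole participant.

n = 51 per group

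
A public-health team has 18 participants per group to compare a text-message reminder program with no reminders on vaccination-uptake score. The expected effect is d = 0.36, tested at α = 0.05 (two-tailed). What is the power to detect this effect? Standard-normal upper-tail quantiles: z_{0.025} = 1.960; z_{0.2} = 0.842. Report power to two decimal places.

power ≈ 0.19

For two equal groups, power = Φ(d·√(n/2) − z_{α/2}).
d·√(n/2) = 0.36 × √(18/2) = 0.36 × 3.000 = 1.080.
z_β = 1.080 − 1.960 = -0.880.
Power = Φ(-0.880) = 0.189.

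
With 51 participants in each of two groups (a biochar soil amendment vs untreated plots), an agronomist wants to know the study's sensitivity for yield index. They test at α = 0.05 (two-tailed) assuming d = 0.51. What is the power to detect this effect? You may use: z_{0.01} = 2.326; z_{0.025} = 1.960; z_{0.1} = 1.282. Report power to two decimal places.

For two equal groups, power = Φ(d·√(n/2) − z_{α/2}).
d·√(n/2) = 0.51 × √(51/2) = 0.51 × 5.050 = 2.575.
z_β = 2.575 − 1.960 = 0.615.
Power = Φ(0.615) = 0.731.

power ≈ 0.73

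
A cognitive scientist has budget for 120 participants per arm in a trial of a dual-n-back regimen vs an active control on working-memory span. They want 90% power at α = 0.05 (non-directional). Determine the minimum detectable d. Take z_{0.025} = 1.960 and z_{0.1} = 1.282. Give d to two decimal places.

For two independent groups of n = 120 each: d_min = (z_{α/2} + z_β)·√(2/n).
z-sum = 1.960 + 1.282 = 3.242.
d_min = 3.242 × √(2/120) = 3.242 × 0.1291 = 0.419.

d_min ≈ 0.42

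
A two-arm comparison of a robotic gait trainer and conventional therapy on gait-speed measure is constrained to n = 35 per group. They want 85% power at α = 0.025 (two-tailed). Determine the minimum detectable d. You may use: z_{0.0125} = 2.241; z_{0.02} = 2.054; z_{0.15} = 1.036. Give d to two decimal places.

d_min ≈ 0.78

For two independent groups of n = 35 each: d_min = (z_{α/2} + z_β)·√(2/n).
z-sum = 2.241 + 1.036 = 3.277.
d_min = 3.277 × √(2/35) = 3.277 × 0.2390 = 0.783.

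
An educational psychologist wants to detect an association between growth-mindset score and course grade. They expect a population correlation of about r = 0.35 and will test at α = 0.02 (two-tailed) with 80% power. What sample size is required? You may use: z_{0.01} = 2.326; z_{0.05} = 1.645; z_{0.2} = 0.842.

n = 79

Fisher's z: C = ½·ln((1+r)/(1−r)) = ½·ln(2.0769) = 0.3654.
n = ((z_{α/2} + z_β)/C)² + 3.
(2.326 + 0.842) / 0.3654 = 3.168 / 0.3654 = 8.670.
n = 8.670² + 3 = 75.17 + 3 = 78.2.
Round up.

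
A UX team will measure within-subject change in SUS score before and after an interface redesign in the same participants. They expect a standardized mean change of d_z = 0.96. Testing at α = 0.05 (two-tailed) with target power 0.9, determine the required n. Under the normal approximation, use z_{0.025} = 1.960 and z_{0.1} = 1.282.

n = 12 pairs

For a paired (one-sample on differences) test: n = ((z_{α/2} + z_β) / d)².
z_{α/2} + z_β = 1.960 + 1.282 = 3.242.
n = (3.242 / 0.96)² = 3.377² = 11.40.
Round up.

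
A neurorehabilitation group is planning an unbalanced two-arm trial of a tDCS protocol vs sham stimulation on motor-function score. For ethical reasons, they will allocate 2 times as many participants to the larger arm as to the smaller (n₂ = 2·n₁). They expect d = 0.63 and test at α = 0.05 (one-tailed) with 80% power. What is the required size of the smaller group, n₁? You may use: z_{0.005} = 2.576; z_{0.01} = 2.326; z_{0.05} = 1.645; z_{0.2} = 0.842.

n₁ = 24

With allocation ratio k = n₂/n₁ = 2, Var(x̄₁−x̄₂) = σ²(1/n₁ + 1/(k·n₁)) = σ²·(k+1)/(k·n₁).
So n₁ = (1 + 1/k)·((z_{α} + z_β)/d)² = 1.500 × (2.487/0.63)².
n₁ = 1.500 × 15.58 = 23.4.
Round up: n₁ = 24, giving n₂ = 2 × 24 = 48.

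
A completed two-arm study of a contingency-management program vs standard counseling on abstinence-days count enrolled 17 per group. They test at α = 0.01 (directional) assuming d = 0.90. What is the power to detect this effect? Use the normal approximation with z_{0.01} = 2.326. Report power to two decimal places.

For two equal groups, power = Φ(d·√(n/2) − z_{α}).
d·√(n/2) = 0.90 × √(17/2) = 0.90 × 2.915 = 2.624.
z_β = 2.624 − 2.326 = 0.298.
Power = Φ(0.298) = 0.617.

power ≈ 0.62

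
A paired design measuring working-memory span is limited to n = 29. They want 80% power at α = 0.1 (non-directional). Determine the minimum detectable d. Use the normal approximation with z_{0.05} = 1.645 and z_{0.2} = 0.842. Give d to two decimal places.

For a single sample (or paired design) of n = 29: d_min = (z_{α/2} + z_β)/√n.
z-sum = 1.645 + 0.842 = 2.487.
d_min = 2.487 / √29 = 2.487 / 5.385 = 0.462.

d_min ≈ 0.46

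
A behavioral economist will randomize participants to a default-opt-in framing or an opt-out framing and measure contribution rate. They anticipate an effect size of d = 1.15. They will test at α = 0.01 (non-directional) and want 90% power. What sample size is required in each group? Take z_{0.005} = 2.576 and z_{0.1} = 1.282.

For two independent groups with equal n: n = 2·((z_{α/2} + z_β) / d)².
z_{α/2} + z_β = 2.576 + 1.282 = 3.858.
n = 2 × (3.858 / 1.15)² = 2 × 3.355² = 2 × 11.25 = 22.5.
Round up to the next whole participant.

n = 23 per group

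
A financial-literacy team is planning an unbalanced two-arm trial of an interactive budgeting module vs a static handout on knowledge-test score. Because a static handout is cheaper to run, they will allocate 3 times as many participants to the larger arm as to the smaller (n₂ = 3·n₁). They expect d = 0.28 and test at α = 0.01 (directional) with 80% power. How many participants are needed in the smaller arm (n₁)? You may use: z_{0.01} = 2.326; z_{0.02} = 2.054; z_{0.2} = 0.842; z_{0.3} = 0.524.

With allocation ratio k = n₂/n₁ = 3, Var(x̄₁−x̄₂) = σ²(1/n₁ + 1/(k·n₁)) = σ²·(k+1)/(k·n₁).
So n₁ = (1 + 1/k)·((z_{α} + z_β)/d)² = 1.333 × (3.168/0.28)².
n₁ = 1.333 × 128.01 = 170.7.
Round up: n₁ = 171, giving n₂ = 3 × 171 = 513.

n₁ = 171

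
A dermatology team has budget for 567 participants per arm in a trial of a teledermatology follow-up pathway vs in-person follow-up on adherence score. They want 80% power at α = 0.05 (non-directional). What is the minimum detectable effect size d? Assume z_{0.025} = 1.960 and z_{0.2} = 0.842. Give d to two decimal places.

d_min ≈ 0.17

For two independent groups of n = 567 each: d_min = (z_{α/2} + z_β)·√(2/n).
z-sum = 1.960 + 0.842 = 2.802.
d_min = 2.802 × √(2/567) = 2.802 × 0.0594 = 0.166.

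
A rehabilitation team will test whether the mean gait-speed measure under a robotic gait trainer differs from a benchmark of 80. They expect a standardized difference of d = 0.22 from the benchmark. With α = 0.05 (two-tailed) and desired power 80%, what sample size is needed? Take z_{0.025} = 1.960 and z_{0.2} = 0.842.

For a one-sample test: n = ((z_{α/2} + z_β) / d)².
z_{α/2} + z_β = 1.960 + 0.842 = 2.802.
n = (2.802 / 0.22)² = 12.736² = 162.21.
Round up.

n = 163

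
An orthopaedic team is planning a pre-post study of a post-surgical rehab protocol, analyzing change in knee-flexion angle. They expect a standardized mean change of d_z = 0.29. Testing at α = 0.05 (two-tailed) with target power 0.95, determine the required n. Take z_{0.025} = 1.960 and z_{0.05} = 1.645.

n = 155 pairs

For a paired (one-sample on differences) test: n = ((z_{α/2} + z_β) / d)².
z_{α/2} + z_β = 1.960 + 1.645 = 3.605.
n = (3.605 / 0.29)² = 12.431² = 154.53.
Round up.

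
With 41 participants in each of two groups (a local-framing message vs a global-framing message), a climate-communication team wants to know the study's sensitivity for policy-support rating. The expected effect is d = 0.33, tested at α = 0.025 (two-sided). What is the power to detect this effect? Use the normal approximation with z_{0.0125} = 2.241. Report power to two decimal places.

power ≈ 0.23

For two equal groups, power = Φ(d·√(n/2) − z_{α/2}).
d·√(n/2) = 0.33 × √(41/2) = 0.33 × 4.528 = 1.494.
z_β = 1.494 − 2.241 = -0.747.
Power = Φ(-0.747) = 0.228.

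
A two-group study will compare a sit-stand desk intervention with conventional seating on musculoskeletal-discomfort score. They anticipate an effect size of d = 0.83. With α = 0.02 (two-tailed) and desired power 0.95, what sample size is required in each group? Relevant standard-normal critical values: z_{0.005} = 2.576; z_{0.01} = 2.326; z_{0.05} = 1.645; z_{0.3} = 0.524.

n = 46 per group

For two independent groups with equal n: n = 2·((z_{α/2} + z_β) / d)².
z_{α/2} + z_β = 2.326 + 1.645 = 3.971.
n = 2 × (3.971 / 0.83)² = 2 × 4.784² = 2 × 22.89 = 45.8.
Round up to the next whole participant.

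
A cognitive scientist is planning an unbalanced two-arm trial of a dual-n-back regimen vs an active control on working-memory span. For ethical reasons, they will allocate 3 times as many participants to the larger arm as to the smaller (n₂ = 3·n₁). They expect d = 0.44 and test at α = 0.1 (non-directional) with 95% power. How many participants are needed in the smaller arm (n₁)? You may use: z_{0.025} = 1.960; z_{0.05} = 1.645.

n₁ = 75

With allocation ratio k = n₂/n₁ = 3, Var(x̄₁−x̄₂) = σ²(1/n₁ + 1/(k·n₁)) = σ²·(k+1)/(k·n₁).
So n₁ = (1 + 1/k)·((z_{α/2} + z_β)/d)² = 1.333 × (3.290/0.44)².
n₁ = 1.333 × 55.91 = 74.5.
Round up: n₁ = 75, giving n₂ = 3 × 75 = 225.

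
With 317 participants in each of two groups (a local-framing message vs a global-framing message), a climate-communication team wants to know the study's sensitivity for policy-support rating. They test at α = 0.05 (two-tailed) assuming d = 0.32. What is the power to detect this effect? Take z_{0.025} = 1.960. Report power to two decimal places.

For two equal groups, power = Φ(d·√(n/2) − z_{α/2}).
d·√(n/2) = 0.32 × √(317/2) = 0.32 × 12.590 = 4.029.
z_β = 4.029 − 1.960 = 2.069.
Power = Φ(2.069) = 0.981.

power ≈ 0.98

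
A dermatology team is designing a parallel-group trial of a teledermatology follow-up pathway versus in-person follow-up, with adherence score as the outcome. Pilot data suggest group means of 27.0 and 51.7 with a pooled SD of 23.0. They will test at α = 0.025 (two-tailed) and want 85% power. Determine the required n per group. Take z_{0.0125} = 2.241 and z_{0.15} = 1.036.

Cohen's d = |M₁ − M₂| / SD_pooled = |27.0 − 51.7| / 23.0 = 24.7 / 23.0 = 1.074.
For two independent groups with equal n: n = 2·((z_{α/2} + z_β) / d)².
z_{α/2} + z_β = 2.241 + 1.036 = 3.277.
n = 2 × (3.277 / 1.074)² = 2 × 3.051² = 2 × 9.31 = 18.6.
Round up to the next whole participant.

n = 19 per group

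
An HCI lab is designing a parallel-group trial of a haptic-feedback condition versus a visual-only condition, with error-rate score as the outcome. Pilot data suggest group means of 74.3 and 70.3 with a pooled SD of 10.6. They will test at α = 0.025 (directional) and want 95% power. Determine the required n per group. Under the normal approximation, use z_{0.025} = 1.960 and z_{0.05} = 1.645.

Cohen's d = |M₁ − M₂| / SD_pooled = |74.3 − 70.3| / 10.6 = 4.0 / 10.6 = 0.377.
For two independent groups with equal n: n = 2·((z_{α} + z_β) / d)².
z_{α} + z_β = 1.960 + 1.645 = 3.605.
n = 2 × (3.605 / 0.377)² = 2 × 9.562² = 2 × 91.44 = 182.9.
Round up to the next whole participant.

n = 183 per group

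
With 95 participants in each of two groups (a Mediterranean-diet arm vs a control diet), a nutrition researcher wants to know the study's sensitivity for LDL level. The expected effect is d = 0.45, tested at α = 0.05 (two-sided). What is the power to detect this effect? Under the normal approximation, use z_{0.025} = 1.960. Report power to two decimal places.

For two equal groups, power = Φ(d·√(n/2) − z_{α/2}).
d·√(n/2) = 0.45 × √(95/2) = 0.45 × 6.892 = 3.101.
z_β = 3.101 − 1.960 = 1.141.
Power = Φ(1.141) = 0.873.

power ≈ 0.87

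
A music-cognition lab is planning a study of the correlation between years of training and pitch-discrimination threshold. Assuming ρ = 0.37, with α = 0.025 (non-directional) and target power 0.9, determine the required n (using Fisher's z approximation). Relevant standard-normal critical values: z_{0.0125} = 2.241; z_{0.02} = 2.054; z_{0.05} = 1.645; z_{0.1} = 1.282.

n = 86

Fisher's z: C = ½·ln((1+r)/(1−r)) = ½·ln(2.1746) = 0.3884.
n = ((z_{α/2} + z_β)/C)² + 3.
(2.241 + 1.282) / 0.3884 = 3.523 / 0.3884 = 9.071.
n = 9.071² + 3 = 82.27 + 3 = 85.3.
Round up.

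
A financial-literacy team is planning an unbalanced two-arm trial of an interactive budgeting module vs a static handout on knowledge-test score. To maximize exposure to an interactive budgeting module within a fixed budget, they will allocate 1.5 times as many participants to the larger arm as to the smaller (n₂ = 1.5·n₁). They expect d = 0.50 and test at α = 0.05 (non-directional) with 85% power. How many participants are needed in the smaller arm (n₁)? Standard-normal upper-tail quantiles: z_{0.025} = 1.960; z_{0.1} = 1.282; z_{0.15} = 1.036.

n₁ = 60

With allocation ratio k = n₂/n₁ = 1.5, Var(x̄₁−x̄₂) = σ²(1/n₁ + 1/(k·n₁)) = σ²·(k+1)/(k·n₁).
So n₁ = (1 + 1/k)·((z_{α/2} + z_β)/d)² = 1.667 × (2.996/0.50)².
n₁ = 1.667 × 35.90 = 59.8.
Round up: n₁ = 60, giving n₂ = 1.5 × 60 = 90.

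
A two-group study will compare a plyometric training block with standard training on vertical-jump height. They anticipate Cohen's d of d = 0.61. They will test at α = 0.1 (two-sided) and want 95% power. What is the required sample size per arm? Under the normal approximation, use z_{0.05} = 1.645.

For two independent groups with equal n: n = 2·((z_{α/2} + z_β) / d)².
z_{α/2} + z_β = 1.645 + 1.645 = 3.290.
n = 2 × (3.290 / 0.61)² = 2 × 5.393² = 2 × 29.09 = 58.2.
Round up to the next whole participant.

n = 59 per group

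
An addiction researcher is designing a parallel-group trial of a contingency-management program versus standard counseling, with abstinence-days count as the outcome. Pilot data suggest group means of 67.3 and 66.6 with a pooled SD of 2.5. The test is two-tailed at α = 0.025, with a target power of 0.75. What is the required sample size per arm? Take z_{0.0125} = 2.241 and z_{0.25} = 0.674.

n = 217 per group

Cohen's d = |M₁ − M₂| / SD_pooled = |67.3 − 66.6| / 2.5 = 0.7 / 2.5 = 0.280.
For two independent groups with equal n: n = 2·((z_{α/2} + z_β) / d)².
z_{α/2} + z_β = 2.241 + 0.674 = 2.915.
n = 2 × (2.915 / 0.280)² = 2 × 10.411² = 2 × 108.38 = 216.8.
Round up to the next whole participant.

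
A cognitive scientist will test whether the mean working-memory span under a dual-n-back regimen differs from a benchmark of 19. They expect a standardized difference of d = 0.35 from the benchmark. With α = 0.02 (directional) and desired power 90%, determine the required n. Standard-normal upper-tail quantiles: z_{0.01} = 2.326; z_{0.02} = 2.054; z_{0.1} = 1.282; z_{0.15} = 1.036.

n = 91

For a one-sample test: n = ((z_{α} + z_β) / d)².
z_{α} + z_β = 2.054 + 1.282 = 3.336.
n = (3.336 / 0.35)² = 9.531² = 90.85.
Round up.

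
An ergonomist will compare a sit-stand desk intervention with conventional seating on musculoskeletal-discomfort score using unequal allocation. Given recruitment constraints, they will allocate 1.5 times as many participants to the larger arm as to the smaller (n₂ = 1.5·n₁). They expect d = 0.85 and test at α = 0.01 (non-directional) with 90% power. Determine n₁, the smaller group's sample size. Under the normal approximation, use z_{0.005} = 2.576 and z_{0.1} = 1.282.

With allocation ratio k = n₂/n₁ = 1.5, Var(x̄₁−x̄₂) = σ²(1/n₁ + 1/(k·n₁)) = σ²·(k+1)/(k·n₁).
So n₁ = (1 + 1/k)·((z_{α/2} + z_β)/d)² = 1.667 × (3.858/0.85)².
n₁ = 1.667 × 20.60 = 34.3.
Round up: n₁ = 35, giving n₂ = ⌈1.5 × 35⌉ = ⌈52.5⌉ = 53.

n₁ = 35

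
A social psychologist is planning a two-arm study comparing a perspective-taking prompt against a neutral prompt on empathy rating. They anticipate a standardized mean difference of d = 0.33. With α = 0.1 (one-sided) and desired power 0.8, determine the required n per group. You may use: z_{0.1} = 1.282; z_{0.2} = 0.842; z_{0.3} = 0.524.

For two independent groups with equal n: n = 2·((z_{α} + z_β) / d)².
z_{α} + z_β = 1.282 + 0.842 = 2.124.
n = 2 × (2.124 / 0.33)² = 2 × 6.436² = 2 × 41.43 = 82.9.
Round up to the next whole participant.

n = 83 per group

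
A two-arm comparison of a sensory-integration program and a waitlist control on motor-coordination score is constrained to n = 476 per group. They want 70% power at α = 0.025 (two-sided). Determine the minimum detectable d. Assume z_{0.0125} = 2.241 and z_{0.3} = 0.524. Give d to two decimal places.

For two independent groups of n = 476 each: d_min = (z_{α/2} + z_β)·√(2/n).
z-sum = 2.241 + 0.524 = 2.765.
d_min = 2.765 × √(2/476) = 2.765 × 0.0648 = 0.179.

d_min ≈ 0.18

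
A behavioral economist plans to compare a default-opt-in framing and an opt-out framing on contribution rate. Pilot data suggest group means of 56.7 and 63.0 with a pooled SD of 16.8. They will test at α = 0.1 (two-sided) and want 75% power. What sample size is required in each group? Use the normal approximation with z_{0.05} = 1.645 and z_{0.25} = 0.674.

n = 77 per group

Cohen's d = |M₁ − M₂| / SD_pooled = |56.7 − 63.0| / 16.8 = 6.3 / 16.8 = 0.375.
For two independent groups with equal n: n = 2·((z_{α/2} + z_β) / d)².
z_{α/2} + z_β = 1.645 + 0.674 = 2.319.
n = 2 × (2.319 / 0.375)² = 2 × 6.184² = 2 × 38.24 = 76.5.
Round up to the next whole participant.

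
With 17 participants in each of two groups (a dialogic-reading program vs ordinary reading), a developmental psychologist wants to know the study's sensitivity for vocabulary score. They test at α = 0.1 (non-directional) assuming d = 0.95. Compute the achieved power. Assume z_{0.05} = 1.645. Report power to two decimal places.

For two equal groups, power = Φ(d·√(n/2) − z_{α/2}).
d·√(n/2) = 0.95 × √(17/2) = 0.95 × 2.915 = 2.770.
z_β = 2.770 − 1.645 = 1.125.
Power = Φ(1.125) = 0.870.

power ≈ 0.87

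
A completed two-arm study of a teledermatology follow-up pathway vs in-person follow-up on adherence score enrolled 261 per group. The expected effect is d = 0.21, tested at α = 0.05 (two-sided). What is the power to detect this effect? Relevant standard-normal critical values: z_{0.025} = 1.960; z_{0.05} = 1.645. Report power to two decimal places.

For two equal groups, power = Φ(d·√(n/2) − z_{α/2}).
d·√(n/2) = 0.21 × √(261/2) = 0.21 × 11.424 = 2.399.
z_β = 2.399 − 1.960 = 0.439.
Power = Φ(0.439) = 0.670.

power ≈ 0.67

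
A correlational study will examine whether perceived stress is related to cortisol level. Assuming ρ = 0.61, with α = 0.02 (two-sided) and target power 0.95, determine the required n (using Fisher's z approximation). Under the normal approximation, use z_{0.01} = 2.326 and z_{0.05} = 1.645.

n = 35

Fisher's z: C = ½·ln((1+r)/(1−r)) = ½·ln(4.1282) = 0.7089.
n = ((z_{α/2} + z_β)/C)² + 3.
(2.326 + 1.645) / 0.7089 = 3.971 / 0.7089 = 5.602.
n = 5.602² + 3 = 31.38 + 3 = 34.4.
Round up.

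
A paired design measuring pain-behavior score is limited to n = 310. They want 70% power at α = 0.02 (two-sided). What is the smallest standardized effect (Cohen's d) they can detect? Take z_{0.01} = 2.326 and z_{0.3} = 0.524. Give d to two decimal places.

For a single sample (or paired design) of n = 310: d_min = (z_{α/2} + z_β)/√n.
z-sum = 2.326 + 0.524 = 2.850.
d_min = 2.850 / √310 = 2.850 / 17.607 = 0.162.

d_min ≈ 0.16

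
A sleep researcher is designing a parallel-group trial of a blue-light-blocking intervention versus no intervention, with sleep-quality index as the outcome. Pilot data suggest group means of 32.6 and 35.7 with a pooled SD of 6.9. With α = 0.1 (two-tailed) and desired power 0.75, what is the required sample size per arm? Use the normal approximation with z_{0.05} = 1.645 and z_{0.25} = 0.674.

n = 54 per group

Cohen's d = |M₁ − M₂| / SD_pooled = |32.6 − 35.7| / 6.9 = 3.1 / 6.9 = 0.449.
For two independent groups with equal n: n = 2·((z_{α/2} + z_β) / d)².
z_{α/2} + z_β = 1.645 + 0.674 = 2.319.
n = 2 × (2.319 / 0.449)² = 2 × 5.165² = 2 × 26.68 = 53.4.
Round up to the next whole participant.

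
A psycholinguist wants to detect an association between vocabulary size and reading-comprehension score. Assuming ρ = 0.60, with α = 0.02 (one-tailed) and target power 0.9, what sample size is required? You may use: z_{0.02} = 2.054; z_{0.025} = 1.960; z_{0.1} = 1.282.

n = 27

Fisher's z: C = ½·ln((1+r)/(1−r)) = ½·ln(4.0000) = 0.6931.
n = ((z_{α} + z_β)/C)² + 3.
(2.054 + 1.282) / 0.6931 = 3.336 / 0.6931 = 4.813.
n = 4.813² + 3 = 23.17 + 3 = 26.2.
Round up.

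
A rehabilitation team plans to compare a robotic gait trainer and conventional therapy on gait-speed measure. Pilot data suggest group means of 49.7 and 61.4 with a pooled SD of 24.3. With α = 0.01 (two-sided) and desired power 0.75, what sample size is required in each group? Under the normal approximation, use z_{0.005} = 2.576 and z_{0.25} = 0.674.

n = 92 per group

Cohen's d = |M₁ − M₂| / SD_pooled = |49.7 − 61.4| / 24.3 = 11.7 / 24.3 = 0.481.
For two independent groups with equal n: n = 2·((z_{α/2} + z_β) / d)².
z_{α/2} + z_β = 2.576 + 0.674 = 3.250.
n = 2 × (3.250 / 0.481)² = 2 × 6.757² = 2 × 45.65 = 91.3.
Round up to the next whole participant.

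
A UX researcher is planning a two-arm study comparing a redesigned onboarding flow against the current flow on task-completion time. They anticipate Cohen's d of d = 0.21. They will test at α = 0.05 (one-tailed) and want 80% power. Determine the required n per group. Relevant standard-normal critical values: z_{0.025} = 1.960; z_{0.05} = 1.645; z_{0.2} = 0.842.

n = 281 per group

For two independent groups with equal n: n = 2·((z_{α} + z_β) / d)².
z_{α} + z_β = 1.645 + 0.842 = 2.487.
n = 2 × (2.487 / 0.21)² = 2 × 11.843² = 2 × 140.25 = 280.5.
Round up to the next whole participant.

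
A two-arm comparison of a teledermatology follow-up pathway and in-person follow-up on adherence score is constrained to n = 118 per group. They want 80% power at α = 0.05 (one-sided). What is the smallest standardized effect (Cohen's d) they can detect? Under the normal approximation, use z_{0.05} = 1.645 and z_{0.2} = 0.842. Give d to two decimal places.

For two independent groups of n = 118 each: d_min = (z_{α} + z_β)·√(2/n).
z-sum = 1.645 + 0.842 = 2.487.
d_min = 2.487 × √(2/118) = 2.487 × 0.1302 = 0.324.

d_min ≈ 0.32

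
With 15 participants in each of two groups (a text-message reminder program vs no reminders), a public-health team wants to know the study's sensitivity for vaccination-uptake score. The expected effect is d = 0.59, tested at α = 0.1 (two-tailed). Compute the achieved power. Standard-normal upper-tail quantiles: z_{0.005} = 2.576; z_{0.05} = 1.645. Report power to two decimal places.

power ≈ 0.49

For two equal groups, power = Φ(d·√(n/2) − z_{α/2}).
d·√(n/2) = 0.59 × √(15/2) = 0.59 × 2.739 = 1.616.
z_β = 1.616 − 1.645 = -0.029.
Power = Φ(-0.029) = 0.488.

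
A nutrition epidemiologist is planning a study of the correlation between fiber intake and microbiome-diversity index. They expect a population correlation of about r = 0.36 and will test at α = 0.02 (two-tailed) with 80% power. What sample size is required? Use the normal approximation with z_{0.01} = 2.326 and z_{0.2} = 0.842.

n = 74

Fisher's z: C = ½·ln((1+r)/(1−r)) = ½·ln(2.1250) = 0.3769.
n = ((z_{α/2} + z_β)/C)² + 3.
(2.326 + 0.842) / 0.3769 = 3.168 / 0.3769 = 8.405.
n = 8.405² + 3 = 70.65 + 3 = 73.7.
Round up.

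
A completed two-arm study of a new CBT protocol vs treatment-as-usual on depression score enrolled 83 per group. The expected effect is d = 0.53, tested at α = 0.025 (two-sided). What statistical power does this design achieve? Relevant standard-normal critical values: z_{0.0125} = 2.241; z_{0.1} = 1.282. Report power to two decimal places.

power ≈ 0.88

For two equal groups, power = Φ(d·√(n/2) − z_{α/2}).
d·√(n/2) = 0.53 × √(83/2) = 0.53 × 6.442 = 3.414.
z_β = 3.414 − 2.241 = 1.173.
Power = Φ(1.173) = 0.880.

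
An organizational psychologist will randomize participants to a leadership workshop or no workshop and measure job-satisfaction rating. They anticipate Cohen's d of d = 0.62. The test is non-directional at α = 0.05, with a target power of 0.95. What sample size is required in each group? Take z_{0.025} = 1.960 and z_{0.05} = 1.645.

For two independent groups with equal n: n = 2·((z_{α/2} + z_β) / d)².
z_{α/2} + z_β = 1.960 + 1.645 = 3.605.
n = 2 × (3.605 / 0.62)² = 2 × 5.815² = 2 × 33.81 = 67.6.
Round up to the next whole participant.

n = 68 per group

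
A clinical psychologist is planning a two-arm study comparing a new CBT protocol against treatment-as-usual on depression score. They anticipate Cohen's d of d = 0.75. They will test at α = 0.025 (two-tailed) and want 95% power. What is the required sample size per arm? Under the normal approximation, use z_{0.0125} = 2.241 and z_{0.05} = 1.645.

For two independent groups with equal n: n = 2·((z_{α/2} + z_β) / d)².
z_{α/2} + z_β = 2.241 + 1.645 = 3.886.
n = 2 × (3.886 / 0.75)² = 2 × 5.181² = 2 × 26.85 = 53.7.
Round up to the next whole participant.

n = 54 per group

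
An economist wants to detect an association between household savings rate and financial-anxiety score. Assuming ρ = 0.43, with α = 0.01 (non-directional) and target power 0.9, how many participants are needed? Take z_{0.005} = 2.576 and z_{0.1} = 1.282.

n = 74

Fisher's z: C = ½·ln((1+r)/(1−r)) = ½·ln(2.5088) = 0.4599.
n = ((z_{α/2} + z_β)/C)² + 3.
(2.576 + 1.282) / 0.4599 = 3.858 / 0.4599 = 8.389.
n = 8.389² + 3 = 70.37 + 3 = 73.4.
Round up.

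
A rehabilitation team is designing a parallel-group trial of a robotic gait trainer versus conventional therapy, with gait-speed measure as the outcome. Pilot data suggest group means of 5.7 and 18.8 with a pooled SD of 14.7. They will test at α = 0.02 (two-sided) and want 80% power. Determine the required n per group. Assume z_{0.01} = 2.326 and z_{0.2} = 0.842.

n = 26 per group

Cohen's d = |M₁ − M₂| / SD_pooled = |5.7 − 18.8| / 14.7 = 13.1 / 14.7 = 0.891.
For two independent groups with equal n: n = 2·((z_{α/2} + z_β) / d)².
z_{α/2} + z_β = 2.326 + 0.842 = 3.168.
n = 2 × (3.168 / 0.891)² = 2 × 3.556² = 2 × 12.64 = 25.3.
Round up to the next whole participant.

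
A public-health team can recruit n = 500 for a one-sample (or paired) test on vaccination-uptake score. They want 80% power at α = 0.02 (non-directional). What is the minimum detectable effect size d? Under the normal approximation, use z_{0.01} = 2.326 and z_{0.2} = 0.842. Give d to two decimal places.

For a single sample (or paired design) of n = 500: d_min = (z_{α/2} + z_β)/√n.
z-sum = 2.326 + 0.842 = 3.168.
d_min = 3.168 / √500 = 3.168 / 22.361 = 0.142.

d_min ≈ 0.14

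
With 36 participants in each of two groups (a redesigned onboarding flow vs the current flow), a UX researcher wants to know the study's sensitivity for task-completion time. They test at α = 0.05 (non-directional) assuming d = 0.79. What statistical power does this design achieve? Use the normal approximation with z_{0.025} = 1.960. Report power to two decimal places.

power ≈ 0.92

For two equal groups, power = Φ(d·√(n/2) − z_{α/2}).
d·√(n/2) = 0.79 × √(36/2) = 0.79 × 4.243 = 3.352.
z_β = 3.352 − 1.960 = 1.392.
Power = Φ(1.392) = 0.918.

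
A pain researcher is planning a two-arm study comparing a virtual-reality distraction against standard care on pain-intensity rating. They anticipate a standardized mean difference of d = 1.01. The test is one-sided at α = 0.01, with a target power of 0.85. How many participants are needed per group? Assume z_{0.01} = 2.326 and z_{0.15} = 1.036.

For two independent groups with equal n: n = 2·((z_{α} + z_β) / d)².
z_{α} + z_β = 2.326 + 1.036 = 3.362.
n = 2 × (3.362 / 1.01)² = 2 × 3.329² = 2 × 11.08 = 22.2.
Round up to the next whole participant.

n = 23 per group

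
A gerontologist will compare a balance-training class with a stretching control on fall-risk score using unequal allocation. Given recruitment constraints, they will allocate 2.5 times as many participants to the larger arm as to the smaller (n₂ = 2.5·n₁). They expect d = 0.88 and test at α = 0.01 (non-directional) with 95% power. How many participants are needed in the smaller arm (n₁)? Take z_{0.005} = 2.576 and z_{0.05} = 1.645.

With allocation ratio k = n₂/n₁ = 2.5, Var(x̄₁−x̄₂) = σ²(1/n₁ + 1/(k·n₁)) = σ²·(k+1)/(k·n₁).
So n₁ = (1 + 1/k)·((z_{α/2} + z_β)/d)² = 1.400 × (4.221/0.88)².
n₁ = 1.400 × 23.01 = 32.2.
Round up: n₁ = 33, giving n₂ = ⌈2.5 × 33⌉ = ⌈82.5⌉ = 83.

n₁ = 33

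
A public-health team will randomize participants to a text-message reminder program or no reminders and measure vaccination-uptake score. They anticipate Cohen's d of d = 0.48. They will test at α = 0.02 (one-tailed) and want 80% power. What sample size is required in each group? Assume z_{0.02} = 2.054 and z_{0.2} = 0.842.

n = 73 per group

For two independent groups with equal n: n = 2·((z_{α} + z_β) / d)².
z_{α} + z_β = 2.054 + 0.842 = 2.896.
n = 2 × (2.896 / 0.48)² = 2 × 6.033² = 2 × 36.40 = 72.8.
Round up to the next whole participant.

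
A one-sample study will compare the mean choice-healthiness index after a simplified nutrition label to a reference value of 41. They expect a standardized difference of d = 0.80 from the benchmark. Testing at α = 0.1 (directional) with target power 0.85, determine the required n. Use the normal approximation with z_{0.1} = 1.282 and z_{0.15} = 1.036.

n = 9

For a one-sample test: n = ((z_{α} + z_β) / d)².
z_{α} + z_β = 1.282 + 1.036 = 2.318.
n = (2.318 / 0.80)² = 2.897² = 8.40.
Round up.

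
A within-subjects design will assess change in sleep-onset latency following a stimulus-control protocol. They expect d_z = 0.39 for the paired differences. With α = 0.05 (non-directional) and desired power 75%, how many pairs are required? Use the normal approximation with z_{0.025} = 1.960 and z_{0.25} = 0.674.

n = 46 pairs

For a paired (one-sample on differences) test: n = ((z_{α/2} + z_β) / d)².
z_{α/2} + z_β = 1.960 + 0.674 = 2.634.
n = (2.634 / 0.39)² = 6.754² = 45.61.
Round up.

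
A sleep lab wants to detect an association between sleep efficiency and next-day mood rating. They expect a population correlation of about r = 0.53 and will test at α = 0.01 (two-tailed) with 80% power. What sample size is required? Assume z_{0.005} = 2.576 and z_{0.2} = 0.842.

Fisher's z: C = ½·ln((1+r)/(1−r)) = ½·ln(3.2553) = 0.5901.
n = ((z_{α/2} + z_β)/C)² + 3.
(2.576 + 0.842) / 0.5901 = 3.418 / 0.5901 = 5.792.
n = 5.792² + 3 = 33.55 + 3 = 36.6.
Round up.

n = 37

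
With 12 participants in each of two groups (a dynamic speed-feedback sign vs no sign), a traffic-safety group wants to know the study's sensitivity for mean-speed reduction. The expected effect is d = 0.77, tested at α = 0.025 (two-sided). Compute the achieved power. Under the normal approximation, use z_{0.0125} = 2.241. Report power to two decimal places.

For two equal groups, power = Φ(d·√(n/2) − z_{α/2}).
d·√(n/2) = 0.77 × √(12/2) = 0.77 × 2.449 = 1.886.
z_β = 1.886 − 2.241 = -0.355.
Power = Φ(-0.355) = 0.361.

power ≈ 0.36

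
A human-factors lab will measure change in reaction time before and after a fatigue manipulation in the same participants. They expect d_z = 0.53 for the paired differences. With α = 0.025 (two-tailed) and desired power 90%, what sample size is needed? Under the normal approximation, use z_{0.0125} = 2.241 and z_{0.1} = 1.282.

n = 45 pairs

For a paired (one-sample on differences) test: n = ((z_{α/2} + z_β) / d)².
z_{α/2} + z_β = 2.241 + 1.282 = 3.523.
n = (3.523 / 0.53)² = 6.647² = 44.18.
Round up.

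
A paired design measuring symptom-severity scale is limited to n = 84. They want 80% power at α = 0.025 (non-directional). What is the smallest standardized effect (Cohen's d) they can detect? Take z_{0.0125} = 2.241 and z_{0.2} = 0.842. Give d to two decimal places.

d_min ≈ 0.34

For a single sample (or paired design) of n = 84: d_min = (z_{α/2} + z_β)/√n.
z-sum = 2.241 + 0.842 = 3.083.
d_min = 3.083 / √84 = 3.083 / 9.165 = 0.336.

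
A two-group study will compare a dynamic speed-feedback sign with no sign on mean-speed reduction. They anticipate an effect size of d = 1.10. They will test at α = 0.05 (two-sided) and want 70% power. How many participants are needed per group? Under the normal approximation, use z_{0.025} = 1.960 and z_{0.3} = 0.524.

n = 11 per group

For two independent groups with equal n: n = 2·((z_{α/2} + z_β) / d)².
z_{α/2} + z_β = 1.960 + 0.524 = 2.484.
n = 2 × (2.484 / 1.10)² = 2 × 2.258² = 2 × 5.10 = 10.2.
Round up to the next whole participant.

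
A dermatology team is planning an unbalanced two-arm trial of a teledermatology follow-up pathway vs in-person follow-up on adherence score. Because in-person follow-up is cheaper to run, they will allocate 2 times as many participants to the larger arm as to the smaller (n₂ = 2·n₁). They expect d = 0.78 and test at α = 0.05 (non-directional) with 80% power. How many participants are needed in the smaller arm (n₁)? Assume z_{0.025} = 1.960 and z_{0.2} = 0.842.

With allocation ratio k = n₂/n₁ = 2, Var(x̄₁−x̄₂) = σ²(1/n₁ + 1/(k·n₁)) = σ²·(k+1)/(k·n₁).
So n₁ = (1 + 1/k)·((z_{α/2} + z_β)/d)² = 1.500 × (2.802/0.78)².
n₁ = 1.500 × 12.90 = 19.4.
Round up: n₁ = 20, giving n₂ = 2 × 20 = 40.

n₁ = 20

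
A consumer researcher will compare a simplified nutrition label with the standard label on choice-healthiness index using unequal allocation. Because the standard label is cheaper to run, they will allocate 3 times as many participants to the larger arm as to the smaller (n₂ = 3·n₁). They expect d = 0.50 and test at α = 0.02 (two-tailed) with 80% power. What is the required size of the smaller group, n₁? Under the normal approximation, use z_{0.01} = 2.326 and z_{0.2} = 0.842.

n₁ = 54

With allocation ratio k = n₂/n₁ = 3, Var(x̄₁−x̄₂) = σ²(1/n₁ + 1/(k·n₁)) = σ²·(k+1)/(k·n₁).
So n₁ = (1 + 1/k)·((z_{α/2} + z_β)/d)² = 1.333 × (3.168/0.50)².
n₁ = 1.333 × 40.14 = 53.5.
Round up: n₁ = 54, giving n₂ = 3 × 54 = 162.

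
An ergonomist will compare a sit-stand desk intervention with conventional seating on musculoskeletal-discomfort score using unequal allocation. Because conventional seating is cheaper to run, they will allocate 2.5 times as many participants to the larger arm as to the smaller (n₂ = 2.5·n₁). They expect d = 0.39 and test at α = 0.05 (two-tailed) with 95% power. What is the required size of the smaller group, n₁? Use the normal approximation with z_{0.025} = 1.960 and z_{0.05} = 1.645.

With allocation ratio k = n₂/n₁ = 2.5, Var(x̄₁−x̄₂) = σ²(1/n₁ + 1/(k·n₁)) = σ²·(k+1)/(k·n₁).
So n₁ = (1 + 1/k)·((z_{α/2} + z_β)/d)² = 1.400 × (3.605/0.39)².
n₁ = 1.400 × 85.44 = 119.6.
Round up: n₁ = 120, giving n₂ = 2.5 × 120 = 300.

n₁ = 120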